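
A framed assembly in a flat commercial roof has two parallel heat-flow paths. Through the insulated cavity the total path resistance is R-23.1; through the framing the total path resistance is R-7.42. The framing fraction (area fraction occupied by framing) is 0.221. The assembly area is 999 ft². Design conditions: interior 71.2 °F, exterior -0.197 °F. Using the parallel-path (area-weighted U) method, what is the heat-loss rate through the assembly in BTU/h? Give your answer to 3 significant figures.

U_eff = 0.779/23.1 + 0.221/7.42 = 0.03372 + 0.02978 = 0.06351
R_eff = 1/U_eff = 15.75 ft²·°F·h/BTU
Q = 999 × (71.2 − (-0.197)) / 15.75 = 4530 BTU/h

4530 BTU/h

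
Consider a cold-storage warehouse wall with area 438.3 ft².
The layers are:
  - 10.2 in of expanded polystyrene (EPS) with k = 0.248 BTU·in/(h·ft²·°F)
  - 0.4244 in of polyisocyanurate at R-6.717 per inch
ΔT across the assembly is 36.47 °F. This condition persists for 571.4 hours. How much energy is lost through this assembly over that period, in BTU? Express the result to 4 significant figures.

10.2/0.248 = 41.129
0.4244 × 6.717 = 2.8507
R_total = 41.129 + 2.8507 = 43.98 ft²·°F·h/BTU
Q = 438.3 × 36.47 / 43.98 = 363.46 BTU/h
E = 363.46 × 571.4 = 207680 BTU

207700 BTU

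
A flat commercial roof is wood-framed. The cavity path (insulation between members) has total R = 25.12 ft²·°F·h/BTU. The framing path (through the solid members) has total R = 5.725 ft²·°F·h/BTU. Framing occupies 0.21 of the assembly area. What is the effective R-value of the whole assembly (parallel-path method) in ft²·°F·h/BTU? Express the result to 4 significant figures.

14.68 ft²·°F·h/BTU

U_eff = 0.79/25.12 + 0.21/5.725 = 0.031449 + 0.036681 = 0.06813
R_eff = 1/U_eff = 14.678 ft²·°F·h/BTU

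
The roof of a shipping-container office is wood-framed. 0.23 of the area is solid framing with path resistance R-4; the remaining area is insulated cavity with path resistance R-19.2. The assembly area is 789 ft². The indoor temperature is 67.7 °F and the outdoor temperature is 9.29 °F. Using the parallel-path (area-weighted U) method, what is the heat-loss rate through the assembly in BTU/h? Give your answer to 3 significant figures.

4500 BTU/h

U_eff = 0.77/19.2 + 0.23/4 = 0.0401 + 0.0575 = 0.0976
R_eff = 1/U_eff = 10.25 ft²·°F·h/BTU
Q = 789 × (67.7 − 9.29) / 10.25 = 4498 BTU/h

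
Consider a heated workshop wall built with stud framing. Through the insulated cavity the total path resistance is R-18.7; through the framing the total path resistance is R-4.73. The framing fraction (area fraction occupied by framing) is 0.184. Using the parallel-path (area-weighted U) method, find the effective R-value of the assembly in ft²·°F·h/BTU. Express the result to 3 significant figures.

12.1 ft²·°F·h/BTU

U_eff = 0.816/18.7 + 0.184/4.73 = 0.04364 + 0.0389 = 0.08254
R_eff = 1/U_eff = 12.12 ft²·°F·h/BTU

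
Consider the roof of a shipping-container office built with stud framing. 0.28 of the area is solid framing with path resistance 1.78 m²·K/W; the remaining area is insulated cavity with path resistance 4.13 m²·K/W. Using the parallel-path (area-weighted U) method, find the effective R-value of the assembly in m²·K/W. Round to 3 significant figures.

3.02 m²·K/W

U_eff = 0.72/4.13 + 0.28/1.78 = 0.1743 + 0.1573 = 0.3316
R_eff = 1/U_eff = 3.015 m²·K/W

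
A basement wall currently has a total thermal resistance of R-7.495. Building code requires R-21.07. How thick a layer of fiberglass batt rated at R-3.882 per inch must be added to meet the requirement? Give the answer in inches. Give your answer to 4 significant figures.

ΔR = 21.07 − 7.495 = 13.575 ft²·°F·h/BTU
L = ΔR / (R/in) = 13.575/3.882 = 3.4969 in

3.497 in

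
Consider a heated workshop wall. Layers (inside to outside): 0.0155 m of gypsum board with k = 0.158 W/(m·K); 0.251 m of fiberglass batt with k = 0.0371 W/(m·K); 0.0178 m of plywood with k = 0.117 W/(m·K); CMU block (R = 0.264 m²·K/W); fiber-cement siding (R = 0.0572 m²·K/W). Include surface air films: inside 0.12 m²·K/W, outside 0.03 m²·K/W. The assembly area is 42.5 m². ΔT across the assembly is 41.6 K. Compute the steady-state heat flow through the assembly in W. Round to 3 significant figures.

0.0155/0.158 = 0.0981
0.251/0.0371 = 6.765
0.0178/0.117 = 0.1521
R_total = 0.12 + 0.0981 + 6.765 + 0.1521 + 0.264 + 0.0572 + 0.03 = 7.487 m²·K/W
Q = A·ΔT/R = 42.5 × 41.6 / 7.487 = 236.1 W

236 W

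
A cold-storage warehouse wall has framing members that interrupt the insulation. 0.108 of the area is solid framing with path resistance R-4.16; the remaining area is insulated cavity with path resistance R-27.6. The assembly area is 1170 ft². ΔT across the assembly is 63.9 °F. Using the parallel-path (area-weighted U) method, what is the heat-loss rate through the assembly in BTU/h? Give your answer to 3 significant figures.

4360 BTU/h

U_eff = 0.892/27.6 + 0.108/4.16 = 0.03232 + 0.02596 = 0.05828
R_eff = 1/U_eff = 17.16 ft²·°F·h/BTU
Q = 1170 × 63.9 / 17.16 = 4357 BTU/h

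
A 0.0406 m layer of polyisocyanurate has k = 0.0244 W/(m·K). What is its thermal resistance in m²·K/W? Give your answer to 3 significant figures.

R = L/k = 0.0406/0.0244 = 1.664 m²·K/W

1.66 m²·K/W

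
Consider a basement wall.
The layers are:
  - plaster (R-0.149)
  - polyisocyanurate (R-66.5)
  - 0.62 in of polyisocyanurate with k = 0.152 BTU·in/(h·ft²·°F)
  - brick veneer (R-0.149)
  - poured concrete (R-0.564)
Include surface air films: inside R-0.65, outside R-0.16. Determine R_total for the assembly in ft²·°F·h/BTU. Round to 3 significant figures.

72.3 ft²·°F·h/BTU

0.62/0.152 = 4.079
R_total = 0.65 + 0.149 + 66.5 + 4.079 + 0.149 + 0.564 + 0.16 = 72.25 ft²·°F·h/BTU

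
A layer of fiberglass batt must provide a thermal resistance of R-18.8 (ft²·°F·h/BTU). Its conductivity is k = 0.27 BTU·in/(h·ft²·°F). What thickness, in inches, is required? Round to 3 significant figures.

L = R × k = 18.8 × 0.27 = 5.076 in

5.08 in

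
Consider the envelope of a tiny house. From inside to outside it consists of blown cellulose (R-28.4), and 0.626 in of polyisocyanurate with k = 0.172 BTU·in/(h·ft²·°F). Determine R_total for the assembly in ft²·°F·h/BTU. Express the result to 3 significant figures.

32.0 ft²·°F·h/BTU

0.626/0.172 = 3.64
R_total = 28.4 + 3.64 = 32.04 ft²·°F·h/BTU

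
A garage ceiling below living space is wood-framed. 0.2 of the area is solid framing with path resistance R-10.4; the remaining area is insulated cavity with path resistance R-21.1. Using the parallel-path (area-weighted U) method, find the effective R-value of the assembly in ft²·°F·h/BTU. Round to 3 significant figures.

17.5 ft²·°F·h/BTU

U_eff = 0.8/21.1 + 0.2/10.4 = 0.03791 + 0.01923 = 0.05715
R_eff = 1/U_eff = 17.5 ft²·°F·h/BTU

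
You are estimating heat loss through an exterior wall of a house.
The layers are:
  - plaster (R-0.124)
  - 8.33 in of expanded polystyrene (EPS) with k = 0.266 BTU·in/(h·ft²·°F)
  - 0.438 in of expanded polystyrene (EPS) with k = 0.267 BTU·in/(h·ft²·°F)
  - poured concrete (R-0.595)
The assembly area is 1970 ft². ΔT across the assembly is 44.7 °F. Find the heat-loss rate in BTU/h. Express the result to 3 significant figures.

2610 BTU/h

8.33/0.266 = 31.32
0.438/0.267 = 1.64
R_total = 0.124 + 31.32 + 1.64 + 0.595 = 33.68 ft²·°F·h/BTU
Q = A·ΔT/R = 1970 × 44.7 / 33.68 = 2615 BTU/h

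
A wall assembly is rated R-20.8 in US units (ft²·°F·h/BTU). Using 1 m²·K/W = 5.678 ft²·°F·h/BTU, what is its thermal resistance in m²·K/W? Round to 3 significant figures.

R_SI = 20.8/5.678 = 3.663

3.66 m²·K/W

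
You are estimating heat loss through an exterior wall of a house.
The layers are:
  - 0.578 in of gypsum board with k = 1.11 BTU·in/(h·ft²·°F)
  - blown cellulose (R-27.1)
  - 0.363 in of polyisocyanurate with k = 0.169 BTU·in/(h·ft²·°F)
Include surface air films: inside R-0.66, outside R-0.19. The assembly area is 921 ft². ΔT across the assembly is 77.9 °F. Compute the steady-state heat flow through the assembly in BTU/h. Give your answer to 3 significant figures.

0.578/1.11 = 0.5207
0.363/0.169 = 2.148
R_total = 0.66 + 0.5207 + 27.1 + 2.148 + 0.19 = 30.62 ft²·°F·h/BTU
Q = A·ΔT/R = 921 × 77.9 / 30.62 = 2343 BTU/h

2340 BTU/h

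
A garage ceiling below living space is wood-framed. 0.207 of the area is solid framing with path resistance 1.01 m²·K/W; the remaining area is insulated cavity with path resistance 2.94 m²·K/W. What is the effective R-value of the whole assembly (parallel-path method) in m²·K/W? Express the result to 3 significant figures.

U_eff = 0.793/2.94 + 0.207/1.01 = 0.2697 + 0.205 = 0.4747
R_eff = 1/U_eff = 2.107 m²·K/W

2.11 m²·K/W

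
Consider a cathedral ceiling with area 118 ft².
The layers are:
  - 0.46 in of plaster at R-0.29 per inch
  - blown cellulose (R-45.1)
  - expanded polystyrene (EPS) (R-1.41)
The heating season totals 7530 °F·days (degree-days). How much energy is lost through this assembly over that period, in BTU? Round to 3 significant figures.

0.46 × 0.29 = 0.1334
R_total = 0.1334 + 45.1 + 1.41 = 46.64 ft²·°F·h/BTU
E = A × HDD × 24 / R = 118 × 7530 × 24 / 46.64 = 457200 BTU

457000 BTU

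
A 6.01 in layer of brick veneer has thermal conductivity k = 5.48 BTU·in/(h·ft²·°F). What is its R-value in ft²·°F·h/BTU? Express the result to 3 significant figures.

R = L/k = 6.01/5.48 = 1.097 ft²·°F·h/BTU

1.10 ft²·°F·h/BTU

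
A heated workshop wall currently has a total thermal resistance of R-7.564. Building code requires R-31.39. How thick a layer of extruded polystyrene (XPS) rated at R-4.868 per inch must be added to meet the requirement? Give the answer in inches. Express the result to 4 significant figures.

4.894 in

ΔR = 31.39 − 7.564 = 23.826 ft²·°F·h/BTU
L = ΔR / (R/in) = 23.826/4.868 = 4.8944 in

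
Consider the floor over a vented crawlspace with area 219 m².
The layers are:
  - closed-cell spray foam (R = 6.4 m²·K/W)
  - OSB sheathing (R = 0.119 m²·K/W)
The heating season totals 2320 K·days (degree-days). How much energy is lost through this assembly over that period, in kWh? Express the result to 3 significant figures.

1870 kWh

R_total = 6.4 + 0.119 = 6.519 m²·K/W
E = A × HDD × 24 / R / 1000 = 219 × 2320 × 24 / 6.519 / 1000 = 1871 kWh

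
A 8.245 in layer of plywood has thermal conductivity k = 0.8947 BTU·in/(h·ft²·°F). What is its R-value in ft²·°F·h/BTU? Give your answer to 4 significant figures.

R = L/k = 8.245/0.8947 = 9.2154 ft²·°F·h/BTU

9.215 ft²·°F·h/BTU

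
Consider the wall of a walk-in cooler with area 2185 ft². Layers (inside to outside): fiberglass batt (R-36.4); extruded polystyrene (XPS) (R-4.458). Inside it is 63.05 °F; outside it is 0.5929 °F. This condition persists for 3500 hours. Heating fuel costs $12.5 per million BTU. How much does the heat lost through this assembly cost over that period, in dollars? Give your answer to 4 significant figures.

146.1 dollars

R_total = 36.4 + 4.458 = 40.858 ft²·°F·h/BTU
Q = 2185 × (63.05 − 0.5929) / 40.858 = 3340.1 BTU/h
E = 3340.1 × 3500 = 11690000 BTU
Cost = 11690000/10⁶ × 12.5 = $146.13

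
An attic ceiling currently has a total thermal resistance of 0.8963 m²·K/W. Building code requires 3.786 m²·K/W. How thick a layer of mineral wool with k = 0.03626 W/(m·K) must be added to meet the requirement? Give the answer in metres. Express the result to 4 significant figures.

0.1048 m

ΔR = 3.786 − 0.8963 = 2.8897 m²·K/W
L = ΔR × k = 2.8897 × 0.03626 = 0.10478 m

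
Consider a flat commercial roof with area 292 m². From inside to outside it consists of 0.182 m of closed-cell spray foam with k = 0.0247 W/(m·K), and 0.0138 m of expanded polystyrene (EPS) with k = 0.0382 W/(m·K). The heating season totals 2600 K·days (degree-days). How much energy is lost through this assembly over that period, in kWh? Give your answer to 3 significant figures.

2360 kWh

0.182/0.0247 = 7.368
0.0138/0.0382 = 0.3613
R_total = 7.368 + 0.3613 = 7.73 m²·K/W
E = A × HDD × 24 / R / 1000 = 292 × 2600 × 24 / 7.73 / 1000 = 2357 kWh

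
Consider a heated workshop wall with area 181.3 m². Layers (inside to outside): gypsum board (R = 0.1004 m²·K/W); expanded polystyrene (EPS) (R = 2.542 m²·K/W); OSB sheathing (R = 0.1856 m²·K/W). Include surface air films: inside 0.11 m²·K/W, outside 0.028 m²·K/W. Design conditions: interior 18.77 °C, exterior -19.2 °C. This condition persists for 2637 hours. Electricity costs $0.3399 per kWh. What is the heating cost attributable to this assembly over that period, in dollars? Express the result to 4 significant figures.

2080 dollars

R_total = 0.11 + 0.1004 + 2.542 + 0.1856 + 0.028 = 2.966 m²·K/W
Q = 181.3 × (18.77 − (-19.2)) / 2.966 = 2321 W
E = 2321 W × 2637 h / 1000 = 6120.4 kWh
Cost = 6120.4 × 0.3399 = $2080.3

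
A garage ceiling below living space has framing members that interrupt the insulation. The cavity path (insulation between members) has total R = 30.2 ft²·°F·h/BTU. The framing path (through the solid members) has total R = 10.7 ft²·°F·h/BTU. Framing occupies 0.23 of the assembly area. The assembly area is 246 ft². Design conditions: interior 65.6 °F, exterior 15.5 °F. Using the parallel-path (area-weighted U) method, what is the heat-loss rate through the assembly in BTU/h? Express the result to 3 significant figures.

579 BTU/h

U_eff = 0.77/30.2 + 0.23/10.7 = 0.0255 + 0.0215 = 0.04699
R_eff = 1/U_eff = 21.28 ft²·°F·h/BTU
Q = 246 × (65.6 − 15.5) / 21.28 = 579.2 BTU/h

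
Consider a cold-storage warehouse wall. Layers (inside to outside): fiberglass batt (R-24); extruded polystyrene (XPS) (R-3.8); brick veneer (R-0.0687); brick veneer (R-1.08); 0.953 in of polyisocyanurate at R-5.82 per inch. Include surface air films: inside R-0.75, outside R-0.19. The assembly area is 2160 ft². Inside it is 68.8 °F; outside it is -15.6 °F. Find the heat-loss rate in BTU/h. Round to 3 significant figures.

5140 BTU/h

0.953 × 5.82 = 5.546
R_total = 0.75 + 24 + 3.8 + 0.0687 + 1.08 + 5.546 + 0.19 = 35.44 ft²·°F·h/BTU
Q = A·ΔT/R = 2160 × (68.8 − (-15.6)) / 35.44 = 5145 BTU/h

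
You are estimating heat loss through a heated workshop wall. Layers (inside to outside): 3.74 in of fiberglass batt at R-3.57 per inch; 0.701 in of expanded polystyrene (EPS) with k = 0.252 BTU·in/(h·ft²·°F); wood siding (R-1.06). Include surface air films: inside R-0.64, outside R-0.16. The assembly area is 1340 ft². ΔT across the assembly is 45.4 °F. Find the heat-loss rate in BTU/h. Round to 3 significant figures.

3380 BTU/h

3.74 × 3.57 = 13.35
0.701/0.252 = 2.782
R_total = 0.64 + 13.35 + 2.782 + 1.06 + 0.16 = 17.99 ft²·°F·h/BTU
Q = A·ΔT/R = 1340 × 45.4 / 17.99 = 3381 BTU/h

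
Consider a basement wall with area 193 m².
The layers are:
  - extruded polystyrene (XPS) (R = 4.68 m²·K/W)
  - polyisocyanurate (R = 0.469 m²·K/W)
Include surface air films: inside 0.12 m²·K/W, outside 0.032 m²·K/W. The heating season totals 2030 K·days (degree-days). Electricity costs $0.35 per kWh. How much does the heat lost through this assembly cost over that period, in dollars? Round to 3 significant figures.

621 dollars

R_total = 0.12 + 4.68 + 0.469 + 0.032 = 5.301 m²·K/W
E = A × HDD × 24 / R / 1000 = 193 × 2030 × 24 / 5.301 / 1000 = 1774 kWh
Cost = 1774 × 0.35 = $620.8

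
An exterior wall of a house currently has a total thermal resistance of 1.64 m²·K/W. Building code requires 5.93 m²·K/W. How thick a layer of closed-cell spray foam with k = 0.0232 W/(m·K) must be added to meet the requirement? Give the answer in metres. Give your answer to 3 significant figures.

0.0995 m

ΔR = 5.93 − 1.64 = 4.29 m²·K/W
L = ΔR × k = 4.29 × 0.0232 = 0.09953 m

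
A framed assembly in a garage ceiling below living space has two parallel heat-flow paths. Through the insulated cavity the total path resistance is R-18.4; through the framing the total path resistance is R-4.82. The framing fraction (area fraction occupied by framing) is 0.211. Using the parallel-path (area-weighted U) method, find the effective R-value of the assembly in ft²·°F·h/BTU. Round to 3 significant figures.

U_eff = 0.789/18.4 + 0.211/4.82 = 0.04288 + 0.04378 = 0.08666
R_eff = 1/U_eff = 11.54 ft²·°F·h/BTU

11.5 ft²·°F·h/BTU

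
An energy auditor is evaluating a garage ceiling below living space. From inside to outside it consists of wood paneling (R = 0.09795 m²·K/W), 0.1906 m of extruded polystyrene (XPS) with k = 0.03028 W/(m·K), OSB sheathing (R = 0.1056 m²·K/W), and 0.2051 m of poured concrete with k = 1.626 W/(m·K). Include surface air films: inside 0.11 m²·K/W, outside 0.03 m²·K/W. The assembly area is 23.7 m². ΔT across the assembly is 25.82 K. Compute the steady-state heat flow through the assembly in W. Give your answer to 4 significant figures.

0.1906/0.03028 = 6.2946
0.2051/1.626 = 0.12614
R_total = 0.11 + 0.09795 + 6.2946 + 0.1056 + 0.12614 + 0.03 = 6.7643 m²·K/W
Q = A·ΔT/R = 23.7 × 25.82 / 6.7643 = 90.466 W

90.47 W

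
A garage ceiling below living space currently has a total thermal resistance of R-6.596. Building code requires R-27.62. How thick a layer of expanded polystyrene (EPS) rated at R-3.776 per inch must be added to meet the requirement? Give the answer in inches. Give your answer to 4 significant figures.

5.568 in

ΔR = 27.62 − 6.596 = 21.024 ft²·°F·h/BTU
L = ΔR / (R/in) = 21.024/3.776 = 5.5678 in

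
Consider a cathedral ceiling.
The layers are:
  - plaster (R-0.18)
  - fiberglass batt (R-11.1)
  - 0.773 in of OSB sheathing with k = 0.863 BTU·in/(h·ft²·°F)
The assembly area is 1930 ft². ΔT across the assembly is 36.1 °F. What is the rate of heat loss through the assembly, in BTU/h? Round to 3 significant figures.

5720 BTU/h

0.773/0.863 = 0.8957
R_total = 0.18 + 11.1 + 0.8957 = 12.18 ft²·°F·h/BTU
Q = A·ΔT/R = 1930 × 36.1 / 12.18 = 5722 BTU/h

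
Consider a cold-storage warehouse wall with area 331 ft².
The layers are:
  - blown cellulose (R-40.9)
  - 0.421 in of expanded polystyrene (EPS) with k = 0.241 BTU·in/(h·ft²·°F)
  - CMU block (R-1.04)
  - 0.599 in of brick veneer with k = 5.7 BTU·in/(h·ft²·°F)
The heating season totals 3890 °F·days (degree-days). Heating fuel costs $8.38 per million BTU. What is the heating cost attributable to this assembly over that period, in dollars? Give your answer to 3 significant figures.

0.421/0.241 = 1.747
0.599/5.7 = 0.1051
R_total = 40.9 + 1.747 + 1.04 + 0.1051 = 43.79 ft²·°F·h/BTU
E = A × HDD × 24 / R = 331 × 3890 × 24 / 43.79 = 705700 BTU
Cost = 705700/10⁶ × 8.38 = $5.913

5.91 dollars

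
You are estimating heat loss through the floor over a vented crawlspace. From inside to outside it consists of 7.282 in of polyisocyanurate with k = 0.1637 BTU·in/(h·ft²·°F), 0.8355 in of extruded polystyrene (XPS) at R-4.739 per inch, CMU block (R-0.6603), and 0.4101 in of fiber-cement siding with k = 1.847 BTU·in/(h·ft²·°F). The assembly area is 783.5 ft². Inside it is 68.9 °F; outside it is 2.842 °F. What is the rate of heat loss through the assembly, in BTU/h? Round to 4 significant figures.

1049 BTU/h

7.282/0.1637 = 44.484
0.8355 × 4.739 = 3.9594
0.4101/1.847 = 0.22204
R_total = 44.484 + 3.9594 + 0.6603 + 0.22204 = 49.326 ft²·°F·h/BTU
Q = A·ΔT/R = 783.5 × (68.9 − 2.842) / 49.326 = 1049.3 BTU/h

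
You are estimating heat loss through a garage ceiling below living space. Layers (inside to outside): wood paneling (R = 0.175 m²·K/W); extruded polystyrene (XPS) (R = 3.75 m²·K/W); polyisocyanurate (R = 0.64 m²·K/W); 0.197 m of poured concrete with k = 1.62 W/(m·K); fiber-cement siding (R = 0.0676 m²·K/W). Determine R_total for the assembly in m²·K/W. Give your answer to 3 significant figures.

4.75 m²·K/W

0.197/1.62 = 0.1216
R_total = 0.175 + 3.75 + 0.64 + 0.1216 + 0.0676 = 4.754 m²·K/W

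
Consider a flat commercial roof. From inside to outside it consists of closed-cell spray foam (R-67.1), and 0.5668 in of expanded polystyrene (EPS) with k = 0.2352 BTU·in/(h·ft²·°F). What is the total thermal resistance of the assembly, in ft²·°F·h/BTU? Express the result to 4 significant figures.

0.5668/0.2352 = 2.4099
R_total = 67.1 + 2.4099 = 69.51 ft²·°F·h/BTU

69.51 ft²·°F·h/BTU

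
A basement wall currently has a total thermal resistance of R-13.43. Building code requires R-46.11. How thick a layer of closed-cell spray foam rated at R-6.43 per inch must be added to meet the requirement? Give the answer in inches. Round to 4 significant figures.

5.082 in

ΔR = 46.11 − 13.43 = 32.68 ft²·°F·h/BTU
L = ΔR / (R/in) = 32.68/6.43 = 5.0824 in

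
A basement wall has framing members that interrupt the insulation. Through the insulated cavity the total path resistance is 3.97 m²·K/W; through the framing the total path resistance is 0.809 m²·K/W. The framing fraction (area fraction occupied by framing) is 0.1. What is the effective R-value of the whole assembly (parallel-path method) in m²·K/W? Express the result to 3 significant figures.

U_eff = 0.9/3.97 + 0.1/0.809 = 0.2267 + 0.1236 = 0.3503
R_eff = 1/U_eff = 2.855 m²·K/W

2.85 m²·K/W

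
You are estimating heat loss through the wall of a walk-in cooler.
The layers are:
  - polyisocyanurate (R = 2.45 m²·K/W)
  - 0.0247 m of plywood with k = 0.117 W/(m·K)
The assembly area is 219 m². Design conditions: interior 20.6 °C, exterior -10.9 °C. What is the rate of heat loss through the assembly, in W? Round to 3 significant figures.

2590 W

0.0247/0.117 = 0.2111
R_total = 2.45 + 0.2111 = 2.661 m²·K/W
Q = A·ΔT/R = 219 × (20.6 − (-10.9)) / 2.661 = 2592 W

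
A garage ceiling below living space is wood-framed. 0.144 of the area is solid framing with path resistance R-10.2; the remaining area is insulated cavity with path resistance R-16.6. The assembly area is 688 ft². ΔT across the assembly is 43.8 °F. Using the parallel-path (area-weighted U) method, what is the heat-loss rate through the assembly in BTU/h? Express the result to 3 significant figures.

U_eff = 0.856/16.6 + 0.144/10.2 = 0.05157 + 0.01412 = 0.06568
R_eff = 1/U_eff = 15.22 ft²·°F·h/BTU
Q = 688 × 43.8 / 15.22 = 1979 BTU/h

1980 BTU/h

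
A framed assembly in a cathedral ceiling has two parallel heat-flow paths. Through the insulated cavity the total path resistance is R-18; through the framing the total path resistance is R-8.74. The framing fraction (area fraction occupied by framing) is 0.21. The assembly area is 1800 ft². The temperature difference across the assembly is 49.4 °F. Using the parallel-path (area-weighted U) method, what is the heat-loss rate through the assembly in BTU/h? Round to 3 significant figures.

6040 BTU/h

U_eff = 0.79/18 + 0.21/8.74 = 0.04389 + 0.02403 = 0.06792
R_eff = 1/U_eff = 14.72 ft²·°F·h/BTU
Q = 1800 × 49.4 / 14.72 = 6039 BTU/h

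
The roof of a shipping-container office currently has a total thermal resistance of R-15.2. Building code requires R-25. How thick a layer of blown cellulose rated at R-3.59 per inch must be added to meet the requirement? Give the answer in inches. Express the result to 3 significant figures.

2.73 in

ΔR = 25 − 15.2 = 9.8 ft²·°F·h/BTU
L = ΔR / (R/in) = 9.8/3.59 = 2.73 in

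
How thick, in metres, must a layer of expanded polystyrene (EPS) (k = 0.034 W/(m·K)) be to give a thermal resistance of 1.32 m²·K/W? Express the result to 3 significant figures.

L = R·k = 1.32 × 0.034 = 0.04488 m

0.0449 m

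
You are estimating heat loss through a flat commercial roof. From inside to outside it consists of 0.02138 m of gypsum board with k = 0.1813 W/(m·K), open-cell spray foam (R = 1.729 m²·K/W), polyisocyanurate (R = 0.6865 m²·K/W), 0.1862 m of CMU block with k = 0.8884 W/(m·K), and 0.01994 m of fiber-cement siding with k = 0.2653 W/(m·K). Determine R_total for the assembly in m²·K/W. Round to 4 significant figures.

2.818 m²·K/W

0.02138/0.1813 = 0.11793
0.1862/0.8884 = 0.20959
0.01994/0.2653 = 0.07516
R_total = 0.11793 + 1.729 + 0.6865 + 0.20959 + 0.07516 = 2.8182 m²·K/W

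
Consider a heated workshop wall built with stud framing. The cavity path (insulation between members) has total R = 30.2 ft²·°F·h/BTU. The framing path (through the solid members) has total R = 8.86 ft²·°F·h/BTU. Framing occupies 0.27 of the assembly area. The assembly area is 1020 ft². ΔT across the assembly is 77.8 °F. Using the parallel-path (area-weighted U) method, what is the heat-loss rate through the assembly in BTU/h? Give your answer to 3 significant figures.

4340 BTU/h

U_eff = 0.73/30.2 + 0.27/8.86 = 0.02417 + 0.03047 = 0.05465
R_eff = 1/U_eff = 18.3 ft²·°F·h/BTU
Q = 1020 × 77.8 / 18.3 = 4337 BTU/h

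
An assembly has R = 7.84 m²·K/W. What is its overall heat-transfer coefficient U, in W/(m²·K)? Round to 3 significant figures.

0.128 W/(m²·K)

U = 1/R = 1/7.84 = 0.1276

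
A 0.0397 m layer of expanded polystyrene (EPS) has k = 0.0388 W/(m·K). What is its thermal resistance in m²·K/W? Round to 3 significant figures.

1.02 m²·K/W

R = L/k = 0.0397/0.0388 = 1.023 m²·K/W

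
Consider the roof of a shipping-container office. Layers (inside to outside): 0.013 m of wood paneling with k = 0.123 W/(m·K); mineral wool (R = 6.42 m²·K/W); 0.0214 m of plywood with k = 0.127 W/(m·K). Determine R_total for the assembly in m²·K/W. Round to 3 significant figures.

6.69 m²·K/W

0.013/0.123 = 0.1057
0.0214/0.127 = 0.1685
R_total = 0.1057 + 6.42 + 0.1685 = 6.694 m²·K/W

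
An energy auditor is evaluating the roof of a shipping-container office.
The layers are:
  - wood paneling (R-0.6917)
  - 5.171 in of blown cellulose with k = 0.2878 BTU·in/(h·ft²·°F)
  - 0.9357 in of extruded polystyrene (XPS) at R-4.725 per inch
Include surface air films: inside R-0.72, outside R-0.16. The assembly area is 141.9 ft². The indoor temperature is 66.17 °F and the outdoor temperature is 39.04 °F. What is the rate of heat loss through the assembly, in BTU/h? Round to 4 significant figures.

5.171/0.2878 = 17.967
0.9357 × 4.725 = 4.4212
R_total = 0.72 + 0.6917 + 17.967 + 4.4212 + 0.16 = 23.96 ft²·°F·h/BTU
Q = A·ΔT/R = 141.9 × (66.17 − 39.04) / 23.96 = 160.67 BTU/h

160.7 BTU/h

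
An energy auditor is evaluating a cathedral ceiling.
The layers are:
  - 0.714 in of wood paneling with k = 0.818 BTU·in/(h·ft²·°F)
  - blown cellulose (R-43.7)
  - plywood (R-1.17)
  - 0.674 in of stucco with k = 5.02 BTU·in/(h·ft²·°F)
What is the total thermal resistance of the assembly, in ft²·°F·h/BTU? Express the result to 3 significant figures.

45.9 ft²·°F·h/BTU

0.714/0.818 = 0.8729
0.674/5.02 = 0.1343
R_total = 0.8729 + 43.7 + 1.17 + 0.1343 = 45.88 ft²·°F·h/BTU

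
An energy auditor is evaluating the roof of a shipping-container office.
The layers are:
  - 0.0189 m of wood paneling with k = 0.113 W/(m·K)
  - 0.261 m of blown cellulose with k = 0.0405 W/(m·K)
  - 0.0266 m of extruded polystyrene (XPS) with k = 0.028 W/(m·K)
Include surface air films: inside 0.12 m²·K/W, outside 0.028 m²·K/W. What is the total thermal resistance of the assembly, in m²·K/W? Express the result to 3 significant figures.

0.0189/0.113 = 0.1673
0.261/0.0405 = 6.444
0.0266/0.028 = 0.95
R_total = 0.12 + 0.1673 + 6.444 + 0.95 + 0.028 = 7.71 m²·K/W

7.71 m²·K/W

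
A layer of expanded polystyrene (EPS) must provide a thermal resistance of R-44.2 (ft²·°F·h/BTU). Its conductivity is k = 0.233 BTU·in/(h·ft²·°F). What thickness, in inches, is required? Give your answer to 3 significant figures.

10.3 in

L = R × k = 44.2 × 0.233 = 10.3 in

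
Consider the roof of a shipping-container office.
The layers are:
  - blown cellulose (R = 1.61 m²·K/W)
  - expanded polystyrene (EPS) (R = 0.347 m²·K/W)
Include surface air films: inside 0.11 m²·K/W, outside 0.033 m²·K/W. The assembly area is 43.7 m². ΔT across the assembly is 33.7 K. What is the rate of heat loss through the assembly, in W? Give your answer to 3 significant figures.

701 W

R_total = 0.11 + 1.61 + 0.347 + 0.033 = 2.1 m²·K/W
Q = A·ΔT/R = 43.7 × 33.7 / 2.1 = 701.3 W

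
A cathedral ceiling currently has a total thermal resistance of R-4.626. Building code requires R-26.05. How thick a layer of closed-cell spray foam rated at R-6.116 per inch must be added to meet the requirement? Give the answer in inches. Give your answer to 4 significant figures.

3.503 in

ΔR = 26.05 − 4.626 = 21.424 ft²·°F·h/BTU
L = ΔR / (R/in) = 21.424/6.116 = 3.5029 in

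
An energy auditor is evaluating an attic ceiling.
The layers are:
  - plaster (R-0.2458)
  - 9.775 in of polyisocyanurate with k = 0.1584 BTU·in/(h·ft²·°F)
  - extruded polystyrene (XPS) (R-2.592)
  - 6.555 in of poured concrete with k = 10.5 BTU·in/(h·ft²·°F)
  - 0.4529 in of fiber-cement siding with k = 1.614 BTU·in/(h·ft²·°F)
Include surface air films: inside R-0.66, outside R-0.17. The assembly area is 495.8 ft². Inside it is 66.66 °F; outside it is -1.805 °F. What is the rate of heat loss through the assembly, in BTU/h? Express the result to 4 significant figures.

512.1 BTU/h

9.775/0.1584 = 61.711
6.555/10.5 = 0.62429
0.4529/1.614 = 0.28061
R_total = 0.66 + 0.2458 + 61.711 + 2.592 + 0.62429 + 0.28061 + 0.17 = 66.284 ft²·°F·h/BTU
Q = A·ΔT/R = 495.8 × (66.66 − (-1.805)) / 66.284 = 512.12 BTU/h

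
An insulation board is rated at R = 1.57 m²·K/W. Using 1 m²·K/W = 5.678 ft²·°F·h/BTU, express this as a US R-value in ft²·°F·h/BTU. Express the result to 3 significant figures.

R_US = 1.57 × 5.678 = 8.914

8.91 ft²·°F·h/BTU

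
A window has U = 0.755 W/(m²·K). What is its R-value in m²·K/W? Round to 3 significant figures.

1.32 m²·K/W

R = 1/U = 1/0.755 = 1.325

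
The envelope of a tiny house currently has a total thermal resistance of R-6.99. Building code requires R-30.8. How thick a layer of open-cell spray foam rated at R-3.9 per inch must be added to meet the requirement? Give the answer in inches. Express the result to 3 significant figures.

6.11 in

ΔR = 30.8 − 6.99 = 23.81 ft²·°F·h/BTU
L = ΔR / (R/in) = 23.81/3.9 = 6.105 in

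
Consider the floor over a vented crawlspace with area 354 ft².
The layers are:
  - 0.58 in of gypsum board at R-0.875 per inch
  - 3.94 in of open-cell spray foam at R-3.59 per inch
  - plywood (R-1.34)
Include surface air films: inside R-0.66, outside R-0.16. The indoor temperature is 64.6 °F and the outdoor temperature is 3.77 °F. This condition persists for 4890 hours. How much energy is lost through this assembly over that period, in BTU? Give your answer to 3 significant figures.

6260000 BTU

0.58 × 0.875 = 0.5075
3.94 × 3.59 = 14.14
R_total = 0.66 + 0.5075 + 14.14 + 1.34 + 0.16 = 16.81 ft²·°F·h/BTU
Q = 354 × (64.6 − 3.77) / 16.81 = 1281 BTU/h
E = 1281 × 4890 = 6263000 BTU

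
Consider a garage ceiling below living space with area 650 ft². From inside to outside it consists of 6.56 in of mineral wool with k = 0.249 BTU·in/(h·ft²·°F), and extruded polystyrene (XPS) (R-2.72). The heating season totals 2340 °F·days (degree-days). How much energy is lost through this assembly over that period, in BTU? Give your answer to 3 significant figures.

1260000 BTU

6.56/0.249 = 26.35
R_total = 26.35 + 2.72 = 29.07 ft²·°F·h/BTU
E = A × HDD × 24 / R = 650 × 2340 × 24 / 29.07 = 1256000 BTU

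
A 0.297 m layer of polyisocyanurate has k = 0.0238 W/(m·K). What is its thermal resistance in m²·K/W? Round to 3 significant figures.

R = L/k = 0.297/0.0238 = 12.48 m²·K/W

12.5 m²·K/W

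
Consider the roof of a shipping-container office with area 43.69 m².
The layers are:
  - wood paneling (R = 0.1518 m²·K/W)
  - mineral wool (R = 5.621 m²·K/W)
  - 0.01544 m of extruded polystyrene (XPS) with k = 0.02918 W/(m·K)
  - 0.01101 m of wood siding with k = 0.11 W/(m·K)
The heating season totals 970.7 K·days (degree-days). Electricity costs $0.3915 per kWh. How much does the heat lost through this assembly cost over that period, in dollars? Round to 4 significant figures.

62.24 dollars

0.01544/0.02918 = 0.52913
0.01101/0.11 = 0.10009
R_total = 0.1518 + 5.621 + 0.52913 + 0.10009 = 6.402 m²·K/W
E = A × HDD × 24 / R / 1000 = 43.69 × 970.7 × 24 / 6.402 / 1000 = 158.99 kWh
Cost = 158.99 × 0.3915 = $62.243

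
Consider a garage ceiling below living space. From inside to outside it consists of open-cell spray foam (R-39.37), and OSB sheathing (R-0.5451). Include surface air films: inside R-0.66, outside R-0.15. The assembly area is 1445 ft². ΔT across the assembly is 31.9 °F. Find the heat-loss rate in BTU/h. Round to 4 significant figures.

R_total = 0.66 + 39.37 + 0.5451 + 0.15 = 40.725 ft²·°F·h/BTU
Q = A·ΔT/R = 1445 × 31.9 / 40.725 = 1131.9 BTU/h

1132 BTU/h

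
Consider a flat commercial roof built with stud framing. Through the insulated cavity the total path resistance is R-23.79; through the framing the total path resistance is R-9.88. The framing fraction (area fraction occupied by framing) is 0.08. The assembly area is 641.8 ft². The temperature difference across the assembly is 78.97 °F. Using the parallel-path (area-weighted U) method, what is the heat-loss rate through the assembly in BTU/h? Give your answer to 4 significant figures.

U_eff = 0.92/23.79 + 0.08/9.88 = 0.038672 + 0.0080972 = 0.046769
R_eff = 1/U_eff = 21.382 ft²·°F·h/BTU
Q = 641.8 × 78.97 / 21.382 = 2370.4 BTU/h

2370 BTU/h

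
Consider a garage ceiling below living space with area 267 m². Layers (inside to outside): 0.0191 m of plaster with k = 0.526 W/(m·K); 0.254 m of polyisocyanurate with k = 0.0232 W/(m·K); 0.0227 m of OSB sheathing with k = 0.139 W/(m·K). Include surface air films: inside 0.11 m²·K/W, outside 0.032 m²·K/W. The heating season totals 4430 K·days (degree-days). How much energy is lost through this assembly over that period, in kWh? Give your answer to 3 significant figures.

0.0191/0.526 = 0.03631
0.254/0.0232 = 10.95
0.0227/0.139 = 0.1633
R_total = 0.11 + 0.03631 + 10.95 + 0.1633 + 0.032 = 11.29 m²·K/W
E = A × HDD × 24 / R / 1000 = 267 × 4430 × 24 / 11.29 / 1000 = 2514 kWh

2510 kWh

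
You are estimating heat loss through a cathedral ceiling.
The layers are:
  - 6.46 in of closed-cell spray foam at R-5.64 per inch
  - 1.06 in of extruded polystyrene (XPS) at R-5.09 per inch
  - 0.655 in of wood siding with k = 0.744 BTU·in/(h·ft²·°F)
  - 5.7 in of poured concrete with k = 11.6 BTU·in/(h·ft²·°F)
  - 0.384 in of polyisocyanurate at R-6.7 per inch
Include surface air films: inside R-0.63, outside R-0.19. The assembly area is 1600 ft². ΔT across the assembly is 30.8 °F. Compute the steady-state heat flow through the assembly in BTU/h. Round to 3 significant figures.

6.46 × 5.64 = 36.43
1.06 × 5.09 = 5.395
0.655/0.744 = 0.8804
5.7/11.6 = 0.4914
0.384 × 6.7 = 2.573
R_total = 0.63 + 36.43 + 5.395 + 0.8804 + 0.4914 + 2.573 + 0.19 = 46.59 ft²·°F·h/BTU
Q = A·ΔT/R = 1600 × 30.8 / 46.59 = 1058 BTU/h

1060 BTU/h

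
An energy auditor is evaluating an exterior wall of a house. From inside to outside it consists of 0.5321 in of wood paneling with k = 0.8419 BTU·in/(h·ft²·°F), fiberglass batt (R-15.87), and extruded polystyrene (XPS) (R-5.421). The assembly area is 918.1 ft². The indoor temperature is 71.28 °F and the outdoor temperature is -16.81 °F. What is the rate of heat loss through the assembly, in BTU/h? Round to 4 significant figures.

0.5321/0.8419 = 0.63202
R_total = 0.63202 + 15.87 + 5.421 = 21.923 ft²·°F·h/BTU
Q = A·ΔT/R = 918.1 × (71.28 − (-16.81)) / 21.923 = 3689.1 BTU/h

3689 BTU/h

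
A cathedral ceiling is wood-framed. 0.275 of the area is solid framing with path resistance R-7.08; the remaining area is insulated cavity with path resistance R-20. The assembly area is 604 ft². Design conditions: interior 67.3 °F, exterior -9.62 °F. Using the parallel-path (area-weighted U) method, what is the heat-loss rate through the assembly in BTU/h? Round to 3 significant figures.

3490 BTU/h

U_eff = 0.725/20 + 0.275/7.08 = 0.03625 + 0.03884 = 0.07509
R_eff = 1/U_eff = 13.32 ft²·°F·h/BTU
Q = 604 × (67.3 − (-9.62)) / 13.32 = 3489 BTU/h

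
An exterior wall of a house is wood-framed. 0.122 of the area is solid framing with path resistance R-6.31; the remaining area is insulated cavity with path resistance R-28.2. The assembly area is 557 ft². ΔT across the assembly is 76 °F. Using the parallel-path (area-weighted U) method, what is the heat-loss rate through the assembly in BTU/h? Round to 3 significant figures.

2140 BTU/h

U_eff = 0.878/28.2 + 0.122/6.31 = 0.03113 + 0.01933 = 0.05047
R_eff = 1/U_eff = 19.81 ft²·°F·h/BTU
Q = 557 × 76 / 19.81 = 2136 BTU/h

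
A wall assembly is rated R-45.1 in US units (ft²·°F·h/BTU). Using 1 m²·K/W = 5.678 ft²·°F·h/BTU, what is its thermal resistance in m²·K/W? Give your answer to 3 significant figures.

7.94 m²·K/W

R_SI = 45.1/5.678 = 7.943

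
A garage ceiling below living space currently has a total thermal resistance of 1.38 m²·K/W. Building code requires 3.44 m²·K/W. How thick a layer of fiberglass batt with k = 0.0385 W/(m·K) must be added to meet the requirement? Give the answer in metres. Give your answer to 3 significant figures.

ΔR = 3.44 − 1.38 = 2.06 m²·K/W
L = ΔR × k = 2.06 × 0.0385 = 0.07931 m

0.0793 m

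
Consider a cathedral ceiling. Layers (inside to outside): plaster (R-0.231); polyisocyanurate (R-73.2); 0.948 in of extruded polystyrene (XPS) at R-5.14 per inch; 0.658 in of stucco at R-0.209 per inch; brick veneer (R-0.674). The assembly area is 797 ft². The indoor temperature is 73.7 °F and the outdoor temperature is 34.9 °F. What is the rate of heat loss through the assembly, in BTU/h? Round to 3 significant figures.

0.948 × 5.14 = 4.873
0.658 × 0.209 = 0.1375
R_total = 0.231 + 73.2 + 4.873 + 0.1375 + 0.674 = 79.12 ft²·°F·h/BTU
Q = A·ΔT/R = 797 × (73.7 − 34.9) / 79.12 = 390.9 BTU/h

391 BTU/h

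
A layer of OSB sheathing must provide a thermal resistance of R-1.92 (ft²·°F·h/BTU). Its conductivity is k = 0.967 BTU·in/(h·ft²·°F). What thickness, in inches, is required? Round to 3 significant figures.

1.86 in

L = R × k = 1.92 × 0.967 = 1.857 in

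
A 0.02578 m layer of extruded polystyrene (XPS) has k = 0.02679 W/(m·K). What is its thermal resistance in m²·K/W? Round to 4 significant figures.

0.9623 m²·K/W

R = L/k = 0.02578/0.02679 = 0.9623 m²·K/W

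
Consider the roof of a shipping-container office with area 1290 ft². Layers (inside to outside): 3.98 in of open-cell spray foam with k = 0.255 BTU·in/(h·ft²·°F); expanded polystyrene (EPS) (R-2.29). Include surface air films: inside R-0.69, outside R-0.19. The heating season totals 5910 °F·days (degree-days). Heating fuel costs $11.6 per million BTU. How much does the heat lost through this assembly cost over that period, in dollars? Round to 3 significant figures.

3.98/0.255 = 15.61
R_total = 0.69 + 15.61 + 2.29 + 0.19 = 18.78 ft²·°F·h/BTU
E = A × HDD × 24 / R = 1290 × 5910 × 24 / 18.78 = 9744000 BTU
Cost = 9744000/10⁶ × 11.6 = $113

113 dollars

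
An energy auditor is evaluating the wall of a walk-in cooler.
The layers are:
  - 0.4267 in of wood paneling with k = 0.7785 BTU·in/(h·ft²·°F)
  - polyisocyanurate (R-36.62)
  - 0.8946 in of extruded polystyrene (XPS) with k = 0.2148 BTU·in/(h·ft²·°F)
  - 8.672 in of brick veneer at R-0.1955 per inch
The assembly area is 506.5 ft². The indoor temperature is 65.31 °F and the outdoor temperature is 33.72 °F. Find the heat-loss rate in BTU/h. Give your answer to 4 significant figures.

0.4267/0.7785 = 0.54811
0.8946/0.2148 = 4.1648
8.672 × 0.1955 = 1.6954
R_total = 0.54811 + 36.62 + 4.1648 + 1.6954 = 43.028 ft²·°F·h/BTU
Q = A·ΔT/R = 506.5 × (65.31 − 33.72) / 43.028 = 371.86 BTU/h

371.9 BTU/h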